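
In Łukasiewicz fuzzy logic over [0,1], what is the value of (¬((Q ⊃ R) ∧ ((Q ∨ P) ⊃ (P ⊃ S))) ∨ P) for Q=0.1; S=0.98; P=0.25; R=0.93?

0.25

(Q ⊃ R): min(1, 1 − 0.1 + 0.93) = 1
(Q ∨ P) = max(0.1, 0.25) = 0.25
(P ⊃ S): min(1, 1 − 0.25 + 0.98) = 1
((Q ∨ P) ⊃ (P ⊃ S)): min(1, 1 − 0.25 + 1) = 1
((Q ⊃ R) ∧ ((Q ∨ P) ⊃ (P ⊃ S))) = min(1, 1) = 1
¬((Q ⊃ R) ∧ ((Q ∨ P) ⊃ (P ⊃ S))): Łukasiewicz ¬ gives 1 − 1 = 0
(¬((Q ⊃ R) ∧ ((Q ∨ P) ⊃ (P ⊃ S))) ∨ P) = max(0, 0.25) = 0.25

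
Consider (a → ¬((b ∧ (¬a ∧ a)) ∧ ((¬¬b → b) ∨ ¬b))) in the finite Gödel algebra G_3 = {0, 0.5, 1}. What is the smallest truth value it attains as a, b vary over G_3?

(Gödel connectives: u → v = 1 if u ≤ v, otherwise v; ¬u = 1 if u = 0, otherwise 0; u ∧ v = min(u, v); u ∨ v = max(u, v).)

Every assignment gives 1. For instance at a = 0, b = 0:
  ¬a: Gödel ¬ of 0 = 1 (operand is 0)
  (¬a ∧ a) = min(1, 0) = 0
  (b ∧ (¬a ∧ a)) = min(0, 0) = 0
  ¬b: Gödel ¬ of 0 = 1 (operand is 0)
  ¬¬b: Gödel ¬ of 1 = 0 (operand ≠ 0)
  (¬¬b → b): 0 ≤ 0, so result = 1
  ¬b: Gödel ¬ of 0 = 1 (operand is 0)
  ((¬¬b → b) ∨ ¬b) = max(1, 1) = 1
  ((b ∧ (¬a ∧ a)) ∧ ((¬¬b → b) ∨ ¬b)) = min(0, 1) = 0
  ¬((b ∧ (¬a ∧ a)) ∧ ((¬¬b → b) ∨ ¬b)): Gödel ¬ of 0 = 1 (operand is 0)
  (a → ¬((b ∧ (¬a ∧ a)) ∧ ((¬¬b → b) ∨ ¬b))): 0 ≤ 1, so result = 1
All 9 assignments give value 1 — the formula is a G_3-tautology.

1.00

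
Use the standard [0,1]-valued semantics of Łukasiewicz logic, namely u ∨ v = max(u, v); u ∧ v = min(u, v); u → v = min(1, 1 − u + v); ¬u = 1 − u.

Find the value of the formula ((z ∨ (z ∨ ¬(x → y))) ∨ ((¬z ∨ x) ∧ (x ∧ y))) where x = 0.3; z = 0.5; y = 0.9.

(x → y): min(1, 1 − 0.3 + 0.9) = 1
¬(x → y): Łukasiewicz ¬ gives 1 − 1 = 0
(z ∨ ¬(x → y)) = max(0.5, 0) = 0.5
(z ∨ (z ∨ ¬(x → y))) = max(0.5, 0.5) = 0.5
¬z: Łukasiewicz ¬ gives 1 − 0.5 = 0.5
(¬z ∨ x) = max(0.5, 0.3) = 0.5
(x ∧ y) = min(0.3, 0.9) = 0.3
((¬z ∨ x) ∧ (x ∧ y)) = min(0.5, 0.3) = 0.3
((z ∨ (z ∨ ¬(x → y))) ∨ ((¬z ∨ x) ∧ (x ∧ y))) = max(0.5, 0.3) = 0.5

0.50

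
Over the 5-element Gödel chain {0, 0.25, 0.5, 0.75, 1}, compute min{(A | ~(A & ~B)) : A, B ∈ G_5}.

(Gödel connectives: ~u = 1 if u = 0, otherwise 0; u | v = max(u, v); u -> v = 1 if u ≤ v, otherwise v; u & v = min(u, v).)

0.25

The minimum is attained at A = 0.25, B = 0:
  ~B: Gödel ¬ of 0 = 1 (operand is 0)
  (A & ~B) = min(0.25, 1) = 0.25
  ~(A & ~B): Gödel ¬ of 0.25 = 0 (operand ≠ 0)
  (A | ~(A & ~B)) = max(0.25, 0) = 0.25
Checking all 25 assignments confirms none give a value below 0.25.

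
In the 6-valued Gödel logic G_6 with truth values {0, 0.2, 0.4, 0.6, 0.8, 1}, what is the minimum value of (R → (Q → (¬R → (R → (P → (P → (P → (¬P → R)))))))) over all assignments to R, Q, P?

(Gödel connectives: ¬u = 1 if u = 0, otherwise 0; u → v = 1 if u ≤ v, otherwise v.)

1.00

Every assignment gives 1. For instance at R = 0, Q = 0, P = 0:
  ¬R: Gödel ¬ of 0 = 1 (operand is 0)
  ¬P: Gödel ¬ of 0 = 1 (operand is 0)
  (¬P → R): 1 > 0, so result = 0
  (P → (¬P → R)): 0 ≤ 0, so result = 1
  (P → (P → (¬P → R))): 0 ≤ 1, so result = 1
  (P → (P → (P → (¬P → R)))): 0 ≤ 1, so result = 1
  (R → (P → (P → (P → (¬P → R))))): 0 ≤ 1, so result = 1
  (¬R → (R → (P → (P → (P → (¬P → R)))))): 1 ≤ 1, so result = 1
  (Q → (¬R → (R → (P → (P → (P → (¬P → R))))))): 0 ≤ 1, so result = 1
  (R → (Q → (¬R → (R → (P → (P → (P → (¬P → R)))))))): 0 ≤ 1, so result = 1
All 216 assignments give value 1 — the formula is a G_6-tautology.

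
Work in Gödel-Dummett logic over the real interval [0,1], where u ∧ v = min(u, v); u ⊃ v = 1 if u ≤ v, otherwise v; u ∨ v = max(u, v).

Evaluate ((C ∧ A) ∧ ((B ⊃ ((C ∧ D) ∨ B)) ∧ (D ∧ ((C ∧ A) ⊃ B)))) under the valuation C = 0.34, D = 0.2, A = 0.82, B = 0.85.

0.20

(C ∧ A) = min(0.34, 0.82) = 0.34
(C ∧ D) = min(0.34, 0.2) = 0.2
((C ∧ D) ∨ B) = max(0.2, 0.85) = 0.85
(B ⊃ ((C ∧ D) ∨ B)): 0.85 ≤ 0.85, so result = 1
(C ∧ A) = min(0.34, 0.82) = 0.34
((C ∧ A) ⊃ B): 0.34 ≤ 0.85, so result = 1
(D ∧ ((C ∧ A) ⊃ B)) = min(0.2, 1) = 0.2
((B ⊃ ((C ∧ D) ∨ B)) ∧ (D ∧ ((C ∧ A) ⊃ B))) = min(1, 0.2) = 0.2
((C ∧ A) ∧ ((B ⊃ ((C ∧ D) ∨ B)) ∧ (D ∧ ((C ∧ A) ⊃ B)))) = min(0.34, 0.2) = 0.2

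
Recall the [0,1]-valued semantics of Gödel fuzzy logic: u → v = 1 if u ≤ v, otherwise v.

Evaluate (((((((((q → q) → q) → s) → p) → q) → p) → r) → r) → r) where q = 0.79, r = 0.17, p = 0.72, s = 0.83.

(q → q): 0.79 ≤ 0.79, so result = 1
((q → q) → q): 1 > 0.79, so result = 0.79
(((q → q) → q) → s): 0.79 ≤ 0.83, so result = 1
((((q → q) → q) → s) → p): 1 > 0.72, so result = 0.72
(((((q → q) → q) → s) → p) → q): 0.72 ≤ 0.79, so result = 1
((((((q → q) → q) → s) → p) → q) → p): 1 > 0.72, so result = 0.72
(((((((q → q) → q) → s) → p) → q) → p) → r): 0.72 > 0.17, so result = 0.17
((((((((q → q) → q) → s) → p) → q) → p) → r) → r): 0.17 ≤ 0.17, so result = 1
(((((((((q → q) → q) → s) → p) → q) → p) → r) → r) → r): 1 > 0.17, so result = 0.17

0.17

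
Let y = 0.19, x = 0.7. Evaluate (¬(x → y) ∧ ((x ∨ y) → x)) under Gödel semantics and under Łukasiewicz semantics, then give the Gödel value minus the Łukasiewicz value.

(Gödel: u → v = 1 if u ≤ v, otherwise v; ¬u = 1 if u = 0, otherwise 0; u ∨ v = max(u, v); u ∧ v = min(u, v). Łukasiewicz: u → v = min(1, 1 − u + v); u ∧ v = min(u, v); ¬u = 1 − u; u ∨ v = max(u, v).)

Gödel evaluation:
  (x → y): 0.7 > 0.19, so result = 0.19
  ¬(x → y): Gödel ¬ of 0.19 = 0 (operand ≠ 0)
  (x ∨ y) = max(0.7, 0.19) = 0.7
  ((x ∨ y) → x): 0.7 ≤ 0.7, so result = 1
  (¬(x → y) ∧ ((x ∨ y) → x)) = min(0, 1) = 0
  Gödel value = 0
Łukasiewicz evaluation:
  (x → y): min(1, 1 − 0.7 + 0.19) = 0.49
  ¬(x → y): Łukasiewicz ¬ gives 1 − 0.49 = 0.51
  (x ∨ y) = max(0.7, 0.19) = 0.7
  ((x ∨ y) → x): min(1, 1 − 0.7 + 0.7) = 1
  (¬(x → y) ∧ ((x ∨ y) → x)) = min(0.51, 1) = 0.51
  Łukasiewicz value = 0.51
Difference: 0 − 0.51 = -0.51

-0.51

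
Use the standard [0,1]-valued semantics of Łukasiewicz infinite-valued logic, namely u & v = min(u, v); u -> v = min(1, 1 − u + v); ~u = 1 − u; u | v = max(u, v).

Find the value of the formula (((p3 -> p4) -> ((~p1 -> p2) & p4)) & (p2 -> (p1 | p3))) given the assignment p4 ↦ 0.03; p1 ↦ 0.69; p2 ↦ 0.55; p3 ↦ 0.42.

0.42

(p3 -> p4): min(1, 1 − 0.42 + 0.03) = 0.61
~p1: Łukasiewicz ¬ gives 1 − 0.69 = 0.31
(~p1 -> p2): min(1, 1 − 0.31 + 0.55) = 1
((~p1 -> p2) & p4) = min(1, 0.03) = 0.03
((p3 -> p4) -> ((~p1 -> p2) & p4)): min(1, 1 − 0.61 + 0.03) = 0.42
(p1 | p3) = max(0.69, 0.42) = 0.69
(p2 -> (p1 | p3)): min(1, 1 − 0.55 + 0.69) = 1
(((p3 -> p4) -> ((~p1 -> p2) & p4)) & (p2 -> (p1 | p3))) = min(0.42, 1) = 0.42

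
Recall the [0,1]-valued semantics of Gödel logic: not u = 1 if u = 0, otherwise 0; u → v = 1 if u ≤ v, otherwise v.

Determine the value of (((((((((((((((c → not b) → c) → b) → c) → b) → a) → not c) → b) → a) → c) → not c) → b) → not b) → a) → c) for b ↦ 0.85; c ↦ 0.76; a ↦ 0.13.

not b: Gödel ¬ of 0.85 = 0 (operand ≠ 0)
(c → not b): 0.76 > 0, so result = 0
((c → not b) → c): 0 ≤ 0.76, so result = 1
(((c → not b) → c) → b): 1 > 0.85, so result = 0.85
((((c → not b) → c) → b) → c): 0.85 > 0.76, so result = 0.76
(((((c → not b) → c) → b) → c) → b): 0.76 ≤ 0.85, so result = 1
((((((c → not b) → c) → b) → c) → b) → a): 1 > 0.13, so result = 0.13
not c: Gödel ¬ of 0.76 = 0 (operand ≠ 0)
(((((((c → not b) → c) → b) → c) → b) → a) → not c): 0.13 > 0, so result = 0
((((((((c → not b) → c) → b) → c) → b) → a) → not c) → b): 0 ≤ 0.85, so result = 1
(((((((((c → not b) → c) → b) → c) → b) → a) → not c) → b) → a): 1 > 0.13, so result = 0.13
((((((((((c → not b) → c) → b) → c) → b) → a) → not c) → b) → a) → c): 0.13 ≤ 0.76, so result = 1
not c: Gödel ¬ of 0.76 = 0 (operand ≠ 0)
(((((((((((c → not b) → c) → b) → c) → b) → a) → not c) → b) → a) → c) → not c): 1 > 0, so result = 0
((((((((((((c → not b) → c) → b) → c) → b) → a) → not c) → b) → a) → c) → not c) → b): 0 ≤ 0.85, so result = 1
not b: Gödel ¬ of 0.85 = 0 (operand ≠ 0)
(((((((((((((c → not b) → c) → b) → c) → b) → a) → not c) → b) → a) → c) → not c) → b) → not b): 1 > 0, so result = 0
((((((((((((((c → not b) → c) → b) → c) → b) → a) → not c) → b) → a) → c) → not c) → b) → not b) → a): 0 ≤ 0.13, so result = 1
(((((((((((((((c → not b) → c) → b) → c) → b) → a) → not c) → b) → a) → c) → not c) → b) → not b) → a) → c): 1 > 0.76, so result = 0.76

0.76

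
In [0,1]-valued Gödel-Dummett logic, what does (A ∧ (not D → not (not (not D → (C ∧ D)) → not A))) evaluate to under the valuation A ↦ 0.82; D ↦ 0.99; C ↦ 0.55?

0.82

not D: Gödel ¬ of 0.99 = 0 (operand ≠ 0)
not D: Gödel ¬ of 0.99 = 0 (operand ≠ 0)
(C ∧ D) = min(0.55, 0.99) = 0.55
(not D → (C ∧ D)): 0 ≤ 0.55, so result = 1
not (not D → (C ∧ D)): Gödel ¬ of 1 = 0 (operand ≠ 0)
not A: Gödel ¬ of 0.82 = 0 (operand ≠ 0)
(not (not D → (C ∧ D)) → not A): 0 ≤ 0, so result = 1
not (not (not D → (C ∧ D)) → not A): Gödel ¬ of 1 = 0 (operand ≠ 0)
(not D → not (not (not D → (C ∧ D)) → not A)): 0 ≤ 0, so result = 1
(A ∧ (not D → not (not (not D → (C ∧ D)) → not A))) = min(0.82, 1) = 0.82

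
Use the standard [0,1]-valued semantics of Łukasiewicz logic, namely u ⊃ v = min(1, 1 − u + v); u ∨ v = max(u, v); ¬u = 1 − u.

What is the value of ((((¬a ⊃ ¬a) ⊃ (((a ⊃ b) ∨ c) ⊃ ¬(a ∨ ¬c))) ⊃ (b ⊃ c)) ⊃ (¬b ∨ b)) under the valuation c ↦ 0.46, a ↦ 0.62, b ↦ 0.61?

¬a: Łukasiewicz ¬ gives 1 − 0.62 = 0.38
¬a: Łukasiewicz ¬ gives 1 − 0.62 = 0.38
(¬a ⊃ ¬a): min(1, 1 − 0.38 + 0.38) = 1
(a ⊃ b): min(1, 1 − 0.62 + 0.61) = 0.99
((a ⊃ b) ∨ c) = max(0.99, 0.46) = 0.99
¬c: Łukasiewicz ¬ gives 1 − 0.46 = 0.54
(a ∨ ¬c) = max(0.62, 0.54) = 0.62
¬(a ∨ ¬c): Łukasiewicz ¬ gives 1 − 0.62 = 0.38
(((a ⊃ b) ∨ c) ⊃ ¬(a ∨ ¬c)): min(1, 1 − 0.99 + 0.38) = 0.39
((¬a ⊃ ¬a) ⊃ (((a ⊃ b) ∨ c) ⊃ ¬(a ∨ ¬c))): min(1, 1 − 1 + 0.39) = 0.39
(b ⊃ c): min(1, 1 − 0.61 + 0.46) = 0.85
(((¬a ⊃ ¬a) ⊃ (((a ⊃ b) ∨ c) ⊃ ¬(a ∨ ¬c))) ⊃ (b ⊃ c)): min(1, 1 − 0.39 + 0.85) = 1
¬b: Łukasiewicz ¬ gives 1 − 0.61 = 0.39
(¬b ∨ b) = max(0.39, 0.61) = 0.61
((((¬a ⊃ ¬a) ⊃ (((a ⊃ b) ∨ c) ⊃ ¬(a ∨ ¬c))) ⊃ (b ⊃ c)) ⊃ (¬b ∨ b)): min(1, 1 − 1 + 0.61) = 0.61

0.61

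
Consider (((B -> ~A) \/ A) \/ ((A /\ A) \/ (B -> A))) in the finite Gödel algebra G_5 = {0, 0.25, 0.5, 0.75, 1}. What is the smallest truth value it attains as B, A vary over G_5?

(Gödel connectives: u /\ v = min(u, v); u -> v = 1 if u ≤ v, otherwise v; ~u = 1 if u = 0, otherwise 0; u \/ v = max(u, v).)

0.25

The minimum is attained at B = 0.5, A = 0.25:
  ~A: Gödel ¬ of 0.25 = 0 (operand ≠ 0)
  (B -> ~A): 0.5 > 0, so result = 0
  ((B -> ~A) \/ A) = max(0, 0.25) = 0.25
  (A /\ A) = min(0.25, 0.25) = 0.25
  (B -> A): 0.5 > 0.25, so result = 0.25
  ((A /\ A) \/ (B -> A)) = max(0.25, 0.25) = 0.25
  (((B -> ~A) \/ A) \/ ((A /\ A) \/ (B -> A))) = max(0.25, 0.25) = 0.25
Checking all 25 assignments confirms none give a value below 0.25.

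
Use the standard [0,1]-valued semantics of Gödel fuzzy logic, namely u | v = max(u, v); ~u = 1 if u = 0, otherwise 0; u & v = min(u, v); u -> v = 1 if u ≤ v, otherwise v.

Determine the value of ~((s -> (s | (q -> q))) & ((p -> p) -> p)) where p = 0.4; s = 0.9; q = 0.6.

(q -> q): 0.6 ≤ 0.6, so result = 1
(s | (q -> q)) = max(0.9, 1) = 1
(s -> (s | (q -> q))): 0.9 ≤ 1, so result = 1
(p -> p): 0.4 ≤ 0.4, so result = 1
((p -> p) -> p): 1 > 0.4, so result = 0.4
((s -> (s | (q -> q))) & ((p -> p) -> p)) = min(1, 0.4) = 0.4
~((s -> (s | (q -> q))) & ((p -> p) -> p)): Gödel ¬ of 0.4 = 0 (operand ≠ 0)

0.00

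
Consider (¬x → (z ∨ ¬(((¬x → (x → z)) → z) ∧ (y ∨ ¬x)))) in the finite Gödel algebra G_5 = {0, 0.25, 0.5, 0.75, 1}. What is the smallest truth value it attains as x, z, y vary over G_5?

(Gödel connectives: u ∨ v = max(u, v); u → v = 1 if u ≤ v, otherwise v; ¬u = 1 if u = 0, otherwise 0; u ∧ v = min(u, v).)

0.25

The minimum is attained at x = 0, z = 0.25, y = 0:
  ¬x: Gödel ¬ of 0 = 1 (operand is 0)
  ¬x: Gödel ¬ of 0 = 1 (operand is 0)
  (x → z): 0 ≤ 0.25, so result = 1
  (¬x → (x → z)): 1 ≤ 1, so result = 1
  ((¬x → (x → z)) → z): 1 > 0.25, so result = 0.25
  ¬x: Gödel ¬ of 0 = 1 (operand is 0)
  (y ∨ ¬x) = max(0, 1) = 1
  (((¬x → (x → z)) → z) ∧ (y ∨ ¬x)) = min(0.25, 1) = 0.25
  ¬(((¬x → (x → z)) → z) ∧ (y ∨ ¬x)): Gödel ¬ of 0.25 = 0 (operand ≠ 0)
  (z ∨ ¬(((¬x → (x → z)) → z) ∧ (y ∨ ¬x))) = max(0.25, 0) = 0.25
  (¬x → (z ∨ ¬(((¬x → (x → z)) → z) ∧ (y ∨ ¬x)))): 1 > 0.25, so result = 0.25
Checking all 125 assignments confirms none give a value below 0.25.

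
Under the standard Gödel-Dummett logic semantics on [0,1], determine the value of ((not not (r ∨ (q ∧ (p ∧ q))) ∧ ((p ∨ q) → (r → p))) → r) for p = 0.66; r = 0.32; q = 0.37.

0.32

(p ∧ q) = min(0.66, 0.37) = 0.37
(q ∧ (p ∧ q)) = min(0.37, 0.37) = 0.37
(r ∨ (q ∧ (p ∧ q))) = max(0.32, 0.37) = 0.37
not (r ∨ (q ∧ (p ∧ q))): Gödel ¬ of 0.37 = 0 (operand ≠ 0)
not not (r ∨ (q ∧ (p ∧ q))): Gödel ¬ of 0 = 1 (operand is 0)
(p ∨ q) = max(0.66, 0.37) = 0.66
(r → p): 0.32 ≤ 0.66, so result = 1
((p ∨ q) → (r → p)): 0.66 ≤ 1, so result = 1
(not not (r ∨ (q ∧ (p ∧ q))) ∧ ((p ∨ q) → (r → p))) = min(1, 1) = 1
((not not (r ∨ (q ∧ (p ∧ q))) ∧ ((p ∨ q) → (r → p))) → r): 1 > 0.32, so result = 0.32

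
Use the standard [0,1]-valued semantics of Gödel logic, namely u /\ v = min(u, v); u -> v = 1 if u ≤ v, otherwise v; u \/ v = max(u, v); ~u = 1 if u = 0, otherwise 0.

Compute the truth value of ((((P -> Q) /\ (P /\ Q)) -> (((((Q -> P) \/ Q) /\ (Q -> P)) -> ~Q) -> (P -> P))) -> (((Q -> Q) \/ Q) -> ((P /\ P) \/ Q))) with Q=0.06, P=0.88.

(P -> Q): 0.88 > 0.06, so result = 0.06
(P /\ Q) = min(0.88, 0.06) = 0.06
((P -> Q) /\ (P /\ Q)) = min(0.06, 0.06) = 0.06
(Q -> P): 0.06 ≤ 0.88, so result = 1
((Q -> P) \/ Q) = max(1, 0.06) = 1
(Q -> P): 0.06 ≤ 0.88, so result = 1
(((Q -> P) \/ Q) /\ (Q -> P)) = min(1, 1) = 1
~Q: Gödel ¬ of 0.06 = 0 (operand ≠ 0)
((((Q -> P) \/ Q) /\ (Q -> P)) -> ~Q): 1 > 0, so result = 0
(P -> P): 0.88 ≤ 0.88, so result = 1
(((((Q -> P) \/ Q) /\ (Q -> P)) -> ~Q) -> (P -> P)): 0 ≤ 1, so result = 1
(((P -> Q) /\ (P /\ Q)) -> (((((Q -> P) \/ Q) /\ (Q -> P)) -> ~Q) -> (P -> P))): 0.06 ≤ 1, so result = 1
(Q -> Q): 0.06 ≤ 0.06, so result = 1
((Q -> Q) \/ Q) = max(1, 0.06) = 1
(P /\ P) = min(0.88, 0.88) = 0.88
((P /\ P) \/ Q) = max(0.88, 0.06) = 0.88
(((Q -> Q) \/ Q) -> ((P /\ P) \/ Q)): 1 > 0.88, so result = 0.88
((((P -> Q) /\ (P /\ Q)) -> (((((Q -> P) \/ Q) /\ (Q -> P)) -> ~Q) -> (P -> P))) -> (((Q -> Q) \/ Q) -> ((P /\ P) \/ Q))): 1 > 0.88, so result = 0.88

0.88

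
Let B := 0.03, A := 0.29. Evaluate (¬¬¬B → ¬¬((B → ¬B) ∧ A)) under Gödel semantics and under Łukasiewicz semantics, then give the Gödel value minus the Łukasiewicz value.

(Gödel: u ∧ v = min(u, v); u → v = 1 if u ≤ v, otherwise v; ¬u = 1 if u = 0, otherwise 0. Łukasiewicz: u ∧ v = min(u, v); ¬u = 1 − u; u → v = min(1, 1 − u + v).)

Gödel evaluation:
  ¬B: Gödel ¬ of 0.03 = 0 (operand ≠ 0)
  ¬¬B: Gödel ¬ of 0 = 1 (operand is 0)
  ¬¬¬B: Gödel ¬ of 1 = 0 (operand ≠ 0)
  ¬B: Gödel ¬ of 0.03 = 0 (operand ≠ 0)
  (B → ¬B): 0.03 > 0, so result = 0
  ((B → ¬B) ∧ A) = min(0, 0.29) = 0
  ¬((B → ¬B) ∧ A): Gödel ¬ of 0 = 1 (operand is 0)
  ¬¬((B → ¬B) ∧ A): Gödel ¬ of 1 = 0 (operand ≠ 0)
  (¬¬¬B → ¬¬((B → ¬B) ∧ A)): 0 ≤ 0, so result = 1
  Gödel value = 1
Łukasiewicz evaluation:
  ¬B: Łukasiewicz ¬ gives 1 − 0.03 = 0.97
  ¬¬B: Łukasiewicz ¬ gives 1 − 0.97 = 0.03
  ¬¬¬B: Łukasiewicz ¬ gives 1 − 0.03 = 0.97
  ¬B: Łukasiewicz ¬ gives 1 − 0.03 = 0.97
  (B → ¬B): min(1, 1 − 0.03 + 0.97) = 1
  ((B → ¬B) ∧ A) = min(1, 0.29) = 0.29
  ¬((B → ¬B) ∧ A): Łukasiewicz ¬ gives 1 − 0.29 = 0.71
  ¬¬((B → ¬B) ∧ A): Łukasiewicz ¬ gives 1 − 0.71 = 0.29
  (¬¬¬B → ¬¬((B → ¬B) ∧ A)): min(1, 1 − 0.97 + 0.29) = 0.32
  Łukasiewicz value = 0.32
Difference: 1 − 0.32 = 0.68

0.68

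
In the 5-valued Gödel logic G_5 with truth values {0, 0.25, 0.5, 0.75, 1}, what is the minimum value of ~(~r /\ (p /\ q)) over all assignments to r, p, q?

The minimum is attained at r = 0, p = 0.25, q = 0.25:
  ~r: Gödel ¬ of 0 = 1 (operand is 0)
  (p /\ q) = min(0.25, 0.25) = 0.25
  (~r /\ (p /\ q)) = min(1, 0.25) = 0.25
  ~(~r /\ (p /\ q)): Gödel ¬ of 0.25 = 0 (operand ≠ 0)
Checking all 125 assignments confirms none give a value below 0.00.

0.00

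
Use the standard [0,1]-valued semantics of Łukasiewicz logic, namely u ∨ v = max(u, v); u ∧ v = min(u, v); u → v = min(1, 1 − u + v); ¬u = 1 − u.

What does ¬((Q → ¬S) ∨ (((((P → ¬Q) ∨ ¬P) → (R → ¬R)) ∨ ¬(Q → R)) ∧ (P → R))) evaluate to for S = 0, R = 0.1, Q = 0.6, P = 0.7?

0.00

¬S: Łukasiewicz ¬ gives 1 − 0 = 1
(Q → ¬S): min(1, 1 − 0.6 + 1) = 1
¬Q: Łukasiewicz ¬ gives 1 − 0.6 = 0.4
(P → ¬Q): min(1, 1 − 0.7 + 0.4) = 0.7
¬P: Łukasiewicz ¬ gives 1 − 0.7 = 0.3
((P → ¬Q) ∨ ¬P) = max(0.7, 0.3) = 0.7
¬R: Łukasiewicz ¬ gives 1 − 0.1 = 0.9
(R → ¬R): min(1, 1 − 0.1 + 0.9) = 1
(((P → ¬Q) ∨ ¬P) → (R → ¬R)): min(1, 1 − 0.7 + 1) = 1
(Q → R): min(1, 1 − 0.6 + 0.1) = 0.5
¬(Q → R): Łukasiewicz ¬ gives 1 − 0.5 = 0.5
((((P → ¬Q) ∨ ¬P) → (R → ¬R)) ∨ ¬(Q → R)) = max(1, 0.5) = 1
(P → R): min(1, 1 − 0.7 + 0.1) = 0.4
(((((P → ¬Q) ∨ ¬P) → (R → ¬R)) ∨ ¬(Q → R)) ∧ (P → R)) = min(1, 0.4) = 0.4
((Q → ¬S) ∨ (((((P → ¬Q) ∨ ¬P) → (R → ¬R)) ∨ ¬(Q → R)) ∧ (P → R))) = max(1, 0.4) = 1
¬((Q → ¬S) ∨ (((((P → ¬Q) ∨ ¬P) → (R → ¬R)) ∨ ¬(Q → R)) ∧ (P → R))): Łukasiewicz ¬ gives 1 − 1 = 0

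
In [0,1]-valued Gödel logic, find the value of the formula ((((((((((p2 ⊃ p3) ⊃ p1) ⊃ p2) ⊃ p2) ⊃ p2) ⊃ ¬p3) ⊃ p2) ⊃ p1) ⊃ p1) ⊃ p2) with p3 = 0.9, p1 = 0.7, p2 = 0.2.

0.20

(p2 ⊃ p3): 0.2 ≤ 0.9, so result = 1
((p2 ⊃ p3) ⊃ p1): 1 > 0.7, so result = 0.7
(((p2 ⊃ p3) ⊃ p1) ⊃ p2): 0.7 > 0.2, so result = 0.2
((((p2 ⊃ p3) ⊃ p1) ⊃ p2) ⊃ p2): 0.2 ≤ 0.2, so result = 1
(((((p2 ⊃ p3) ⊃ p1) ⊃ p2) ⊃ p2) ⊃ p2): 1 > 0.2, so result = 0.2
¬p3: Gödel ¬ of 0.9 = 0 (operand ≠ 0)
((((((p2 ⊃ p3) ⊃ p1) ⊃ p2) ⊃ p2) ⊃ p2) ⊃ ¬p3): 0.2 > 0, so result = 0
(((((((p2 ⊃ p3) ⊃ p1) ⊃ p2) ⊃ p2) ⊃ p2) ⊃ ¬p3) ⊃ p2): 0 ≤ 0.2, so result = 1
((((((((p2 ⊃ p3) ⊃ p1) ⊃ p2) ⊃ p2) ⊃ p2) ⊃ ¬p3) ⊃ p2) ⊃ p1): 1 > 0.7, so result = 0.7
(((((((((p2 ⊃ p3) ⊃ p1) ⊃ p2) ⊃ p2) ⊃ p2) ⊃ ¬p3) ⊃ p2) ⊃ p1) ⊃ p1): 0.7 ≤ 0.7, so result = 1
((((((((((p2 ⊃ p3) ⊃ p1) ⊃ p2) ⊃ p2) ⊃ p2) ⊃ ¬p3) ⊃ p2) ⊃ p1) ⊃ p1) ⊃ p2): 1 > 0.2, so result = 0.2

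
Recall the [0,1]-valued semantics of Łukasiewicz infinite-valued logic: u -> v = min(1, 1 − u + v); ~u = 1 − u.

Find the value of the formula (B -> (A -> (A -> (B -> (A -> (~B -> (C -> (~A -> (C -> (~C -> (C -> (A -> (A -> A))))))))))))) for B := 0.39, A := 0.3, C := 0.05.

1.00

~B: Łukasiewicz ¬ gives 1 − 0.39 = 0.61
~A: Łukasiewicz ¬ gives 1 − 0.3 = 0.7
~C: Łukasiewicz ¬ gives 1 − 0.05 = 0.95
(A -> A): min(1, 1 − 0.3 + 0.3) = 1
(A -> (A -> A)): min(1, 1 − 0.3 + 1) = 1
(C -> (A -> (A -> A))): min(1, 1 − 0.05 + 1) = 1
(~C -> (C -> (A -> (A -> A)))): min(1, 1 − 0.95 + 1) = 1
(C -> (~C -> (C -> (A -> (A -> A))))): min(1, 1 − 0.05 + 1) = 1
(~A -> (C -> (~C -> (C -> (A -> (A -> A)))))): min(1, 1 − 0.7 + 1) = 1
(C -> (~A -> (C -> (~C -> (C -> (A -> (A -> A))))))): min(1, 1 − 0.05 + 1) = 1
(~B -> (C -> (~A -> (C -> (~C -> (C -> (A -> (A -> A)))))))): min(1, 1 − 0.61 + 1) = 1
(A -> (~B -> (C -> (~A -> (C -> (~C -> (C -> (A -> (A -> A))))))))): min(1, 1 − 0.3 + 1) = 1
(B -> (A -> (~B -> (C -> (~A -> (C -> (~C -> (C -> (A -> (A -> A)))))))))): min(1, 1 − 0.39 + 1) = 1
(A -> (B -> (A -> (~B -> (C -> (~A -> (C -> (~C -> (C -> (A -> (A -> A))))))))))): min(1, 1 − 0.3 + 1) = 1
(A -> (A -> (B -> (A -> (~B -> (C -> (~A -> (C -> (~C -> (C -> (A -> (A -> A)))))))))))): min(1, 1 − 0.3 + 1) = 1
(B -> (A -> (A -> (B -> (A -> (~B -> (C -> (~A -> (C -> (~C -> (C -> (A -> (A -> A))))))))))))): min(1, 1 − 0.39 + 1) = 1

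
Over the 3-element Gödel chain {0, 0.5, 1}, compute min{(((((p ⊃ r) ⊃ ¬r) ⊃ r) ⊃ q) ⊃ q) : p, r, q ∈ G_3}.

The minimum is attained at p = 0, r = 0, q = 0:
  (p ⊃ r): 0 ≤ 0, so result = 1
  ¬r: Gödel ¬ of 0 = 1 (operand is 0)
  ((p ⊃ r) ⊃ ¬r): 1 ≤ 1, so result = 1
  (((p ⊃ r) ⊃ ¬r) ⊃ r): 1 > 0, so result = 0
  ((((p ⊃ r) ⊃ ¬r) ⊃ r) ⊃ q): 0 ≤ 0, so result = 1
  (((((p ⊃ r) ⊃ ¬r) ⊃ r) ⊃ q) ⊃ q): 1 > 0, so result = 0
Checking all 27 assignments confirms none give a value below 0.00.

0.00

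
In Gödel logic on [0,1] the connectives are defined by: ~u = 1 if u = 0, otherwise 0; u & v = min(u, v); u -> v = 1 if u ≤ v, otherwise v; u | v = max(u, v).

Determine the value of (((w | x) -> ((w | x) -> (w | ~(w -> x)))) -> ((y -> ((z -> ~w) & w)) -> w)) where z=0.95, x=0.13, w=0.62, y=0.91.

(w | x) = max(0.62, 0.13) = 0.62
(w | x) = max(0.62, 0.13) = 0.62
(w -> x): 0.62 > 0.13, so result = 0.13
~(w -> x): Gödel ¬ of 0.13 = 0 (operand ≠ 0)
(w | ~(w -> x)) = max(0.62, 0) = 0.62
((w | x) -> (w | ~(w -> x))): 0.62 ≤ 0.62, so result = 1
((w | x) -> ((w | x) -> (w | ~(w -> x)))): 0.62 ≤ 1, so result = 1
~w: Gödel ¬ of 0.62 = 0 (operand ≠ 0)
(z -> ~w): 0.95 > 0, so result = 0
((z -> ~w) & w) = min(0, 0.62) = 0
(y -> ((z -> ~w) & w)): 0.91 > 0, so result = 0
((y -> ((z -> ~w) & w)) -> w): 0 ≤ 0.62, so result = 1
(((w | x) -> ((w | x) -> (w | ~(w -> x)))) -> ((y -> ((z -> ~w) & w)) -> w)): 1 ≤ 1, so result = 1

1.00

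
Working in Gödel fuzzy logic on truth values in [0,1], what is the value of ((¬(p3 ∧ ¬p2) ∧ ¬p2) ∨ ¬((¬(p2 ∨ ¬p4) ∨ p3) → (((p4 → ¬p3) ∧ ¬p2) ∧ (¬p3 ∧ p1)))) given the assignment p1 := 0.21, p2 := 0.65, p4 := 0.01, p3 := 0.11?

¬p2: Gödel ¬ of 0.65 = 0 (operand ≠ 0)
(p3 ∧ ¬p2) = min(0.11, 0) = 0
¬(p3 ∧ ¬p2): Gödel ¬ of 0 = 1 (operand is 0)
¬p2: Gödel ¬ of 0.65 = 0 (operand ≠ 0)
(¬(p3 ∧ ¬p2) ∧ ¬p2) = min(1, 0) = 0
¬p4: Gödel ¬ of 0.01 = 0 (operand ≠ 0)
(p2 ∨ ¬p4) = max(0.65, 0) = 0.65
¬(p2 ∨ ¬p4): Gödel ¬ of 0.65 = 0 (operand ≠ 0)
(¬(p2 ∨ ¬p4) ∨ p3) = max(0, 0.11) = 0.11
¬p3: Gödel ¬ of 0.11 = 0 (operand ≠ 0)
(p4 → ¬p3): 0.01 > 0, so result = 0
¬p2: Gödel ¬ of 0.65 = 0 (operand ≠ 0)
((p4 → ¬p3) ∧ ¬p2) = min(0, 0) = 0
¬p3: Gödel ¬ of 0.11 = 0 (operand ≠ 0)
(¬p3 ∧ p1) = min(0, 0.21) = 0
(((p4 → ¬p3) ∧ ¬p2) ∧ (¬p3 ∧ p1)) = min(0, 0) = 0
((¬(p2 ∨ ¬p4) ∨ p3) → (((p4 → ¬p3) ∧ ¬p2) ∧ (¬p3 ∧ p1))): 0.11 > 0, so result = 0
¬((¬(p2 ∨ ¬p4) ∨ p3) → (((p4 → ¬p3) ∧ ¬p2) ∧ (¬p3 ∧ p1))): Gödel ¬ of 0 = 1 (operand is 0)
((¬(p3 ∧ ¬p2) ∧ ¬p2) ∨ ¬((¬(p2 ∨ ¬p4) ∨ p3) → (((p4 → ¬p3) ∧ ¬p2) ∧ (¬p3 ∧ p1)))) = max(0, 1) = 1

1.00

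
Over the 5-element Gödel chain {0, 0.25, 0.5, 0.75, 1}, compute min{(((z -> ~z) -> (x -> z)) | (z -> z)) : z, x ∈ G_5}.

Every assignment gives 1. For instance at z = 0, x = 0:
  ~z: Gödel ¬ of 0 = 1 (operand is 0)
  (z -> ~z): 0 ≤ 1, so result = 1
  (x -> z): 0 ≤ 0, so result = 1
  ((z -> ~z) -> (x -> z)): 1 ≤ 1, so result = 1
  (z -> z): 0 ≤ 0, so result = 1
  (((z -> ~z) -> (x -> z)) | (z -> z)) = max(1, 1) = 1
All 25 assignments give value 1 — the formula is a G_5-tautology.

1.00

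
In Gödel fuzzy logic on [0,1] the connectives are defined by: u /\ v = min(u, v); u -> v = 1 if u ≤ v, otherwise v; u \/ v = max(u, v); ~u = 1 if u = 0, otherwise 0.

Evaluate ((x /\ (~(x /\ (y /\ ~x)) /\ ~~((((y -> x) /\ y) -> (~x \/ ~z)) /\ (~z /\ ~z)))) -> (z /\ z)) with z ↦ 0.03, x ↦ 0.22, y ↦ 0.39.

1.00

~x: Gödel ¬ of 0.22 = 0 (operand ≠ 0)
(y /\ ~x) = min(0.39, 0) = 0
(x /\ (y /\ ~x)) = min(0.22, 0) = 0
~(x /\ (y /\ ~x)): Gödel ¬ of 0 = 1 (operand is 0)
(y -> x): 0.39 > 0.22, so result = 0.22
((y -> x) /\ y) = min(0.22, 0.39) = 0.22
~x: Gödel ¬ of 0.22 = 0 (operand ≠ 0)
~z: Gödel ¬ of 0.03 = 0 (operand ≠ 0)
(~x \/ ~z) = max(0, 0) = 0
(((y -> x) /\ y) -> (~x \/ ~z)): 0.22 > 0, so result = 0
~z: Gödel ¬ of 0.03 = 0 (operand ≠ 0)
~z: Gödel ¬ of 0.03 = 0 (operand ≠ 0)
(~z /\ ~z) = min(0, 0) = 0
((((y -> x) /\ y) -> (~x \/ ~z)) /\ (~z /\ ~z)) = min(0, 0) = 0
~((((y -> x) /\ y) -> (~x \/ ~z)) /\ (~z /\ ~z)): Gödel ¬ of 0 = 1 (operand is 0)
~~((((y -> x) /\ y) -> (~x \/ ~z)) /\ (~z /\ ~z)): Gödel ¬ of 1 = 0 (operand ≠ 0)
(~(x /\ (y /\ ~x)) /\ ~~((((y -> x) /\ y) -> (~x \/ ~z)) /\ (~z /\ ~z))) = min(1, 0) = 0
(x /\ (~(x /\ (y /\ ~x)) /\ ~~((((y -> x) /\ y) -> (~x \/ ~z)) /\ (~z /\ ~z)))) = min(0.22, 0) = 0
(z /\ z) = min(0.03, 0.03) = 0.03
((x /\ (~(x /\ (y /\ ~x)) /\ ~~((((y -> x) /\ y) -> (~x \/ ~z)) /\ (~z /\ ~z)))) -> (z /\ z)): 0 ≤ 0.03, so result = 1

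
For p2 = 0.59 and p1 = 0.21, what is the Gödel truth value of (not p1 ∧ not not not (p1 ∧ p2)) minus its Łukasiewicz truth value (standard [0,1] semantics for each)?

-0.79

Gödel evaluation:
  not p1: Gödel ¬ of 0.21 = 0 (operand ≠ 0)
  (p1 ∧ p2) = min(0.21, 0.59) = 0.21
  not (p1 ∧ p2): Gödel ¬ of 0.21 = 0 (operand ≠ 0)
  not not (p1 ∧ p2): Gödel ¬ of 0 = 1 (operand is 0)
  not not not (p1 ∧ p2): Gödel ¬ of 1 = 0 (operand ≠ 0)
  (not p1 ∧ not not not (p1 ∧ p2)) = min(0, 0) = 0
  Gödel value = 0
Łukasiewicz evaluation:
  not p1: Łukasiewicz ¬ gives 1 − 0.21 = 0.79
  (p1 ∧ p2) = min(0.21, 0.59) = 0.21
  not (p1 ∧ p2): Łukasiewicz ¬ gives 1 − 0.21 = 0.79
  not not (p1 ∧ p2): Łukasiewicz ¬ gives 1 − 0.79 = 0.21
  not not not (p1 ∧ p2): Łukasiewicz ¬ gives 1 − 0.21 = 0.79
  (not p1 ∧ not not not (p1 ∧ p2)) = min(0.79, 0.79) = 0.79
  Łukasiewicz value = 0.79
Difference: 0 − 0.79 = -0.79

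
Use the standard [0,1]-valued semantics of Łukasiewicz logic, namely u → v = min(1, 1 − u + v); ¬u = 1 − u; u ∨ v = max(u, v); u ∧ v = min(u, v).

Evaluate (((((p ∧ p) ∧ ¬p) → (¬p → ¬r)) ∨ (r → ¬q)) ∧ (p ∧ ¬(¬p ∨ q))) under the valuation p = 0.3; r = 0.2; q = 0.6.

(p ∧ p) = min(0.3, 0.3) = 0.3
¬p: Łukasiewicz ¬ gives 1 − 0.3 = 0.7
((p ∧ p) ∧ ¬p) = min(0.3, 0.7) = 0.3
¬p: Łukasiewicz ¬ gives 1 − 0.3 = 0.7
¬r: Łukasiewicz ¬ gives 1 − 0.2 = 0.8
(¬p → ¬r): min(1, 1 − 0.7 + 0.8) = 1
(((p ∧ p) ∧ ¬p) → (¬p → ¬r)): min(1, 1 − 0.3 + 1) = 1
¬q: Łukasiewicz ¬ gives 1 − 0.6 = 0.4
(r → ¬q): min(1, 1 − 0.2 + 0.4) = 1
((((p ∧ p) ∧ ¬p) → (¬p → ¬r)) ∨ (r → ¬q)) = max(1, 1) = 1
¬p: Łukasiewicz ¬ gives 1 − 0.3 = 0.7
(¬p ∨ q) = max(0.7, 0.6) = 0.7
¬(¬p ∨ q): Łukasiewicz ¬ gives 1 − 0.7 = 0.3
(p ∧ ¬(¬p ∨ q)) = min(0.3, 0.3) = 0.3
(((((p ∧ p) ∧ ¬p) → (¬p → ¬r)) ∨ (r → ¬q)) ∧ (p ∧ ¬(¬p ∨ q))) = min(1, 0.3) = 0.3

0.30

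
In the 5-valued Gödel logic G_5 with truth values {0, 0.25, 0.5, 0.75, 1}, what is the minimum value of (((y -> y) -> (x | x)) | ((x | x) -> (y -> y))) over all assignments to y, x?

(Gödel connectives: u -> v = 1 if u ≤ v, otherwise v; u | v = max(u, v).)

1.00

Every assignment gives 1. For instance at y = 0, x = 0:
  (y -> y): 0 ≤ 0, so result = 1
  (x | x) = max(0, 0) = 0
  ((y -> y) -> (x | x)): 1 > 0, so result = 0
  (x | x) = max(0, 0) = 0
  (y -> y): 0 ≤ 0, so result = 1
  ((x | x) -> (y -> y)): 0 ≤ 1, so result = 1
  (((y -> y) -> (x | x)) | ((x | x) -> (y -> y))) = max(0, 1) = 1
All 25 assignments give value 1 — the formula is a G_5-tautology.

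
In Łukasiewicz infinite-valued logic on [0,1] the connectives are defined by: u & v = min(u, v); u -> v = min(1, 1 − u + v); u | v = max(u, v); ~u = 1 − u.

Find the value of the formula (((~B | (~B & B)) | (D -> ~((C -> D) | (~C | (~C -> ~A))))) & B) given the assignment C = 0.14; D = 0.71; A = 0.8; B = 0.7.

~B: Łukasiewicz ¬ gives 1 − 0.7 = 0.3
~B: Łukasiewicz ¬ gives 1 − 0.7 = 0.3
(~B & B) = min(0.3, 0.7) = 0.3
(~B | (~B & B)) = max(0.3, 0.3) = 0.3
(C -> D): min(1, 1 − 0.14 + 0.71) = 1
~C: Łukasiewicz ¬ gives 1 − 0.14 = 0.86
~C: Łukasiewicz ¬ gives 1 − 0.14 = 0.86
~A: Łukasiewicz ¬ gives 1 − 0.8 = 0.2
(~C -> ~A): min(1, 1 − 0.86 + 0.2) = 0.34
(~C | (~C -> ~A)) = max(0.86, 0.34) = 0.86
((C -> D) | (~C | (~C -> ~A))) = max(1, 0.86) = 1
~((C -> D) | (~C | (~C -> ~A))): Łukasiewicz ¬ gives 1 − 1 = 0
(D -> ~((C -> D) | (~C | (~C -> ~A)))): min(1, 1 − 0.71 + 0) = 0.29
((~B | (~B & B)) | (D -> ~((C -> D) | (~C | (~C -> ~A))))) = max(0.3, 0.29) = 0.3
(((~B | (~B & B)) | (D -> ~((C -> D) | (~C | (~C -> ~A))))) & B) = min(0.3, 0.7) = 0.3

0.30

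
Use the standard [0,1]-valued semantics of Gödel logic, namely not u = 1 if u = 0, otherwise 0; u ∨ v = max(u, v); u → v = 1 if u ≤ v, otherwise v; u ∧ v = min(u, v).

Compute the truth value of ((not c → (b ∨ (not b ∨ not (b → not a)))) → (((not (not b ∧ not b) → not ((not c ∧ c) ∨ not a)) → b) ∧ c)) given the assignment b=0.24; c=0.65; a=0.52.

not c: Gödel ¬ of 0.65 = 0 (operand ≠ 0)
not b: Gödel ¬ of 0.24 = 0 (operand ≠ 0)
not a: Gödel ¬ of 0.52 = 0 (operand ≠ 0)
(b → not a): 0.24 > 0, so result = 0
not (b → not a): Gödel ¬ of 0 = 1 (operand is 0)
(not b ∨ not (b → not a)) = max(0, 1) = 1
(b ∨ (not b ∨ not (b → not a))) = max(0.24, 1) = 1
(not c → (b ∨ (not b ∨ not (b → not a)))): 0 ≤ 1, so result = 1
not b: Gödel ¬ of 0.24 = 0 (operand ≠ 0)
not b: Gödel ¬ of 0.24 = 0 (operand ≠ 0)
(not b ∧ not b) = min(0, 0) = 0
not (not b ∧ not b): Gödel ¬ of 0 = 1 (operand is 0)
not c: Gödel ¬ of 0.65 = 0 (operand ≠ 0)
(not c ∧ c) = min(0, 0.65) = 0
not a: Gödel ¬ of 0.52 = 0 (operand ≠ 0)
((not c ∧ c) ∨ not a) = max(0, 0) = 0
not ((not c ∧ c) ∨ not a): Gödel ¬ of 0 = 1 (operand is 0)
(not (not b ∧ not b) → not ((not c ∧ c) ∨ not a)): 1 ≤ 1, so result = 1
((not (not b ∧ not b) → not ((not c ∧ c) ∨ not a)) → b): 1 > 0.24, so result = 0.24
(((not (not b ∧ not b) → not ((not c ∧ c) ∨ not a)) → b) ∧ c) = min(0.24, 0.65) = 0.24
((not c → (b ∨ (not b ∨ not (b → not a)))) → (((not (not b ∧ not b) → not ((not c ∧ c) ∨ not a)) → b) ∧ c)): 1 > 0.24, so result = 0.24

0.24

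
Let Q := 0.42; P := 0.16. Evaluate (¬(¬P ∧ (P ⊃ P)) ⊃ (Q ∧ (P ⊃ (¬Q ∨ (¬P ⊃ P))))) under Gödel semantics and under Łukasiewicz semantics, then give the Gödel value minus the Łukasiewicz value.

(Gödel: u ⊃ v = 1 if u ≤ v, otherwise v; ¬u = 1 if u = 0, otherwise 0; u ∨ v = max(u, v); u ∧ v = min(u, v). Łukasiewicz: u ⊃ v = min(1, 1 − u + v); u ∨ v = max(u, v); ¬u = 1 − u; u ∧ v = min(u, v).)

-0.58

Gödel evaluation:
  ¬P: Gödel ¬ of 0.16 = 0 (operand ≠ 0)
  (P ⊃ P): 0.16 ≤ 0.16, so result = 1
  (¬P ∧ (P ⊃ P)) = min(0, 1) = 0
  ¬(¬P ∧ (P ⊃ P)): Gödel ¬ of 0 = 1 (operand is 0)
  ¬Q: Gödel ¬ of 0.42 = 0 (operand ≠ 0)
  ¬P: Gödel ¬ of 0.16 = 0 (operand ≠ 0)
  (¬P ⊃ P): 0 ≤ 0.16, so result = 1
  (¬Q ∨ (¬P ⊃ P)) = max(0, 1) = 1
  (P ⊃ (¬Q ∨ (¬P ⊃ P))): 0.16 ≤ 1, so result = 1
  (Q ∧ (P ⊃ (¬Q ∨ (¬P ⊃ P)))) = min(0.42, 1) = 0.42
  (¬(¬P ∧ (P ⊃ P)) ⊃ (Q ∧ (P ⊃ (¬Q ∨ (¬P ⊃ P))))): 1 > 0.42, so result = 0.42
  Gödel value = 0.42
Łukasiewicz evaluation:
  ¬P: Łukasiewicz ¬ gives 1 − 0.16 = 0.84
  (P ⊃ P): min(1, 1 − 0.16 + 0.16) = 1
  (¬P ∧ (P ⊃ P)) = min(0.84, 1) = 0.84
  ¬(¬P ∧ (P ⊃ P)): Łukasiewicz ¬ gives 1 − 0.84 = 0.16
  ¬Q: Łukasiewicz ¬ gives 1 − 0.42 = 0.58
  ¬P: Łukasiewicz ¬ gives 1 − 0.16 = 0.84
  (¬P ⊃ P): min(1, 1 − 0.84 + 0.16) = 0.32
  (¬Q ∨ (¬P ⊃ P)) = max(0.58, 0.32) = 0.58
  (P ⊃ (¬Q ∨ (¬P ⊃ P))): min(1, 1 − 0.16 + 0.58) = 1
  (Q ∧ (P ⊃ (¬Q ∨ (¬P ⊃ P)))) = min(0.42, 1) = 0.42
  (¬(¬P ∧ (P ⊃ P)) ⊃ (Q ∧ (P ⊃ (¬Q ∨ (¬P ⊃ P))))): min(1, 1 − 0.16 + 0.42) = 1
  Łukasiewicz value = 1
Difference: 0.42 − 1 = -0.58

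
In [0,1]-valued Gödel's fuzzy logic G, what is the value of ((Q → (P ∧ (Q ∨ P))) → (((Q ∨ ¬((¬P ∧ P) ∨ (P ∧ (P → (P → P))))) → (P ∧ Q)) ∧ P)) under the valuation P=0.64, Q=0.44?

(Q ∨ P) = max(0.44, 0.64) = 0.64
(P ∧ (Q ∨ P)) = min(0.64, 0.64) = 0.64
(Q → (P ∧ (Q ∨ P))): 0.44 ≤ 0.64, so result = 1
¬P: Gödel ¬ of 0.64 = 0 (operand ≠ 0)
(¬P ∧ P) = min(0, 0.64) = 0
(P → P): 0.64 ≤ 0.64, so result = 1
(P → (P → P)): 0.64 ≤ 1, so result = 1
(P ∧ (P → (P → P))) = min(0.64, 1) = 0.64
((¬P ∧ P) ∨ (P ∧ (P → (P → P)))) = max(0, 0.64) = 0.64
¬((¬P ∧ P) ∨ (P ∧ (P → (P → P)))): Gödel ¬ of 0.64 = 0 (operand ≠ 0)
(Q ∨ ¬((¬P ∧ P) ∨ (P ∧ (P → (P → P))))) = max(0.44, 0) = 0.44
(P ∧ Q) = min(0.64, 0.44) = 0.44
((Q ∨ ¬((¬P ∧ P) ∨ (P ∧ (P → (P → P))))) → (P ∧ Q)): 0.44 ≤ 0.44, so result = 1
(((Q ∨ ¬((¬P ∧ P) ∨ (P ∧ (P → (P → P))))) → (P ∧ Q)) ∧ P) = min(1, 0.64) = 0.64
((Q → (P ∧ (Q ∨ P))) → (((Q ∨ ¬((¬P ∧ P) ∨ (P ∧ (P → (P → P))))) → (P ∧ Q)) ∧ P)): 1 > 0.64, so result = 0.64

0.64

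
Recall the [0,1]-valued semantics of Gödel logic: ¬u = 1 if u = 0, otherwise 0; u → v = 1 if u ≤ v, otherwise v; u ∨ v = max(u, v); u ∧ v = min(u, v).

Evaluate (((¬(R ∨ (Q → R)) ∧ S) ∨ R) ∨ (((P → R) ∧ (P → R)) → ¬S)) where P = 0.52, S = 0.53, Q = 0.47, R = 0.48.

0.48

(Q → R): 0.47 ≤ 0.48, so result = 1
(R ∨ (Q → R)) = max(0.48, 1) = 1
¬(R ∨ (Q → R)): Gödel ¬ of 1 = 0 (operand ≠ 0)
(¬(R ∨ (Q → R)) ∧ S) = min(0, 0.53) = 0
((¬(R ∨ (Q → R)) ∧ S) ∨ R) = max(0, 0.48) = 0.48
(P → R): 0.52 > 0.48, so result = 0.48
(P → R): 0.52 > 0.48, so result = 0.48
((P → R) ∧ (P → R)) = min(0.48, 0.48) = 0.48
¬S: Gödel ¬ of 0.53 = 0 (operand ≠ 0)
(((P → R) ∧ (P → R)) → ¬S): 0.48 > 0, so result = 0
(((¬(R ∨ (Q → R)) ∧ S) ∨ R) ∨ (((P → R) ∧ (P → R)) → ¬S)) = max(0.48, 0) = 0.48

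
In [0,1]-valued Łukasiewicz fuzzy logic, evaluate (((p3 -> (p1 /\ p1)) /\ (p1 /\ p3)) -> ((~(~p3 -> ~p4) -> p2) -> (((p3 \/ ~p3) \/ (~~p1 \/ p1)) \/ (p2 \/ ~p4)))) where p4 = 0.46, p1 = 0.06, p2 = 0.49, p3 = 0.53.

(p1 /\ p1) = min(0.06, 0.06) = 0.06
(p3 -> (p1 /\ p1)): min(1, 1 − 0.53 + 0.06) = 0.53
(p1 /\ p3) = min(0.06, 0.53) = 0.06
((p3 -> (p1 /\ p1)) /\ (p1 /\ p3)) = min(0.53, 0.06) = 0.06
~p3: Łukasiewicz ¬ gives 1 − 0.53 = 0.47
~p4: Łukasiewicz ¬ gives 1 − 0.46 = 0.54
(~p3 -> ~p4): min(1, 1 − 0.47 + 0.54) = 1
~(~p3 -> ~p4): Łukasiewicz ¬ gives 1 − 1 = 0
(~(~p3 -> ~p4) -> p2): min(1, 1 − 0 + 0.49) = 1
~p3: Łukasiewicz ¬ gives 1 − 0.53 = 0.47
(p3 \/ ~p3) = max(0.53, 0.47) = 0.53
~p1: Łukasiewicz ¬ gives 1 − 0.06 = 0.94
~~p1: Łukasiewicz ¬ gives 1 − 0.94 = 0.06
(~~p1 \/ p1) = max(0.06, 0.06) = 0.06
((p3 \/ ~p3) \/ (~~p1 \/ p1)) = max(0.53, 0.06) = 0.53
~p4: Łukasiewicz ¬ gives 1 − 0.46 = 0.54
(p2 \/ ~p4) = max(0.49, 0.54) = 0.54
(((p3 \/ ~p3) \/ (~~p1 \/ p1)) \/ (p2 \/ ~p4)) = max(0.53, 0.54) = 0.54
((~(~p3 -> ~p4) -> p2) -> (((p3 \/ ~p3) \/ (~~p1 \/ p1)) \/ (p2 \/ ~p4))): min(1, 1 − 1 + 0.54) = 0.54
(((p3 -> (p1 /\ p1)) /\ (p1 /\ p3)) -> ((~(~p3 -> ~p4) -> p2) -> (((p3 \/ ~p3) \/ (~~p1 \/ p1)) \/ (p2 \/ ~p4)))): min(1, 1 − 0.06 + 0.54) = 1

1.00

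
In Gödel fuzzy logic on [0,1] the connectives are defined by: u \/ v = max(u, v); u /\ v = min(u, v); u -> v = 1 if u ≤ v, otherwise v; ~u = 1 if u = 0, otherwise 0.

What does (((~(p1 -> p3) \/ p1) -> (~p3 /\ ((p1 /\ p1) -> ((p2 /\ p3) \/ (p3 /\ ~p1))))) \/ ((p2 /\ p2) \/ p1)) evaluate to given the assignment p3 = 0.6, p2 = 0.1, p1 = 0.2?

(p1 -> p3): 0.2 ≤ 0.6, so result = 1
~(p1 -> p3): Gödel ¬ of 1 = 0 (operand ≠ 0)
(~(p1 -> p3) \/ p1) = max(0, 0.2) = 0.2
~p3: Gödel ¬ of 0.6 = 0 (operand ≠ 0)
(p1 /\ p1) = min(0.2, 0.2) = 0.2
(p2 /\ p3) = min(0.1, 0.6) = 0.1
~p1: Gödel ¬ of 0.2 = 0 (operand ≠ 0)
(p3 /\ ~p1) = min(0.6, 0) = 0
((p2 /\ p3) \/ (p3 /\ ~p1)) = max(0.1, 0) = 0.1
((p1 /\ p1) -> ((p2 /\ p3) \/ (p3 /\ ~p1))): 0.2 > 0.1, so result = 0.1
(~p3 /\ ((p1 /\ p1) -> ((p2 /\ p3) \/ (p3 /\ ~p1)))) = min(0, 0.1) = 0
((~(p1 -> p3) \/ p1) -> (~p3 /\ ((p1 /\ p1) -> ((p2 /\ p3) \/ (p3 /\ ~p1))))): 0.2 > 0, so result = 0
(p2 /\ p2) = min(0.1, 0.1) = 0.1
((p2 /\ p2) \/ p1) = max(0.1, 0.2) = 0.2
(((~(p1 -> p3) \/ p1) -> (~p3 /\ ((p1 /\ p1) -> ((p2 /\ p3) \/ (p3 /\ ~p1))))) \/ ((p2 /\ p2) \/ p1)) = max(0, 0.2) = 0.2

0.20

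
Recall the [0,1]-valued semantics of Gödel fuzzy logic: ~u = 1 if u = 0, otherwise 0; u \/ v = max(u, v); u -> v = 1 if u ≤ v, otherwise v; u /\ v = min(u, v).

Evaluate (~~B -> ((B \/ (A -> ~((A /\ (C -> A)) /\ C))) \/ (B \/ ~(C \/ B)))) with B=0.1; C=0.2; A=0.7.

0.10

~B: Gödel ¬ of 0.1 = 0 (operand ≠ 0)
~~B: Gödel ¬ of 0 = 1 (operand is 0)
(C -> A): 0.2 ≤ 0.7, so result = 1
(A /\ (C -> A)) = min(0.7, 1) = 0.7
((A /\ (C -> A)) /\ C) = min(0.7, 0.2) = 0.2
~((A /\ (C -> A)) /\ C): Gödel ¬ of 0.2 = 0 (operand ≠ 0)
(A -> ~((A /\ (C -> A)) /\ C)): 0.7 > 0, so result = 0
(B \/ (A -> ~((A /\ (C -> A)) /\ C))) = max(0.1, 0) = 0.1
(C \/ B) = max(0.2, 0.1) = 0.2
~(C \/ B): Gödel ¬ of 0.2 = 0 (operand ≠ 0)
(B \/ ~(C \/ B)) = max(0.1, 0) = 0.1
((B \/ (A -> ~((A /\ (C -> A)) /\ C))) \/ (B \/ ~(C \/ B))) = max(0.1, 0.1) = 0.1
(~~B -> ((B \/ (A -> ~((A /\ (C -> A)) /\ C))) \/ (B \/ ~(C \/ B)))): 1 > 0.1, so result = 0.1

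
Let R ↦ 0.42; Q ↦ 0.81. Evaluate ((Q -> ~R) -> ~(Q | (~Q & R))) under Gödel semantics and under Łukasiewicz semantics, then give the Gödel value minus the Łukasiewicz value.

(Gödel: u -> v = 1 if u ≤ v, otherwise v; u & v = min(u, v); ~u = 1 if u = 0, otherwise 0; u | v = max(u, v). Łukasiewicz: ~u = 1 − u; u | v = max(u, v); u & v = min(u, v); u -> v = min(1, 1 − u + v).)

Gödel evaluation:
  ~R: Gödel ¬ of 0.42 = 0 (operand ≠ 0)
  (Q -> ~R): 0.81 > 0, so result = 0
  ~Q: Gödel ¬ of 0.81 = 0 (operand ≠ 0)
  (~Q & R) = min(0, 0.42) = 0
  (Q | (~Q & R)) = max(0.81, 0) = 0.81
  ~(Q | (~Q & R)): Gödel ¬ of 0.81 = 0 (operand ≠ 0)
  ((Q -> ~R) -> ~(Q | (~Q & R))): 0 ≤ 0, so result = 1
  Gödel value = 1
Łukasiewicz evaluation:
  ~R: Łukasiewicz ¬ gives 1 − 0.42 = 0.58
  (Q -> ~R): min(1, 1 − 0.81 + 0.58) = 0.77
  ~Q: Łukasiewicz ¬ gives 1 − 0.81 = 0.19
  (~Q & R) = min(0.19, 0.42) = 0.19
  (Q | (~Q & R)) = max(0.81, 0.19) = 0.81
  ~(Q | (~Q & R)): Łukasiewicz ¬ gives 1 − 0.81 = 0.19
  ((Q -> ~R) -> ~(Q | (~Q & R))): min(1, 1 − 0.77 + 0.19) = 0.42
  Łukasiewicz value = 0.42
Difference: 1 − 0.42 = 0.58

0.58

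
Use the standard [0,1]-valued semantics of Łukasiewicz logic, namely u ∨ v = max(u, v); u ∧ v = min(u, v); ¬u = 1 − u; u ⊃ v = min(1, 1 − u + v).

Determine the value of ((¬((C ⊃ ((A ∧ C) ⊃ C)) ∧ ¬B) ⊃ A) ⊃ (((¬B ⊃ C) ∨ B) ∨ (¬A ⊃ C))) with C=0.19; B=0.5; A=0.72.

0.91

(A ∧ C) = min(0.72, 0.19) = 0.19
((A ∧ C) ⊃ C): min(1, 1 − 0.19 + 0.19) = 1
(C ⊃ ((A ∧ C) ⊃ C)): min(1, 1 − 0.19 + 1) = 1
¬B: Łukasiewicz ¬ gives 1 − 0.5 = 0.5
((C ⊃ ((A ∧ C) ⊃ C)) ∧ ¬B) = min(1, 0.5) = 0.5
¬((C ⊃ ((A ∧ C) ⊃ C)) ∧ ¬B): Łukasiewicz ¬ gives 1 − 0.5 = 0.5
(¬((C ⊃ ((A ∧ C) ⊃ C)) ∧ ¬B) ⊃ A): min(1, 1 − 0.5 + 0.72) = 1
¬B: Łukasiewicz ¬ gives 1 − 0.5 = 0.5
(¬B ⊃ C): min(1, 1 − 0.5 + 0.19) = 0.69
((¬B ⊃ C) ∨ B) = max(0.69, 0.5) = 0.69
¬A: Łukasiewicz ¬ gives 1 − 0.72 = 0.28
(¬A ⊃ C): min(1, 1 − 0.28 + 0.19) = 0.91
(((¬B ⊃ C) ∨ B) ∨ (¬A ⊃ C)) = max(0.69, 0.91) = 0.91
((¬((C ⊃ ((A ∧ C) ⊃ C)) ∧ ¬B) ⊃ A) ⊃ (((¬B ⊃ C) ∨ B) ∨ (¬A ⊃ C))): min(1, 1 − 1 + 0.91) = 0.91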